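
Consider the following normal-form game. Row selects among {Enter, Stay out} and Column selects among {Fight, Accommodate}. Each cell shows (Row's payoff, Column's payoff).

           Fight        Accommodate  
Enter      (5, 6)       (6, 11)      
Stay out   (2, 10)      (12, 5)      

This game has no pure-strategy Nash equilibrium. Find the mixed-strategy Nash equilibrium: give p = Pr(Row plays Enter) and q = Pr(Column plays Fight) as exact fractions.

Each player's mixing probability is pinned down by making the *other* player indifferent.
Column indifferent between Fight and Accommodate: p·6 + (1−p)·10 = p·11 + (1−p)·5 ⟹ 10 + (-4)p = 5 + 6p ⟹ p = 1/2.
Row indifferent between Enter and Stay out: q·5 + (1−q)·6 = q·2 + (1−q)·12 ⟹ 6 + (-1)q = 12 + (-10)q ⟹ q = 2/3.

p = 1/2, q = 2/3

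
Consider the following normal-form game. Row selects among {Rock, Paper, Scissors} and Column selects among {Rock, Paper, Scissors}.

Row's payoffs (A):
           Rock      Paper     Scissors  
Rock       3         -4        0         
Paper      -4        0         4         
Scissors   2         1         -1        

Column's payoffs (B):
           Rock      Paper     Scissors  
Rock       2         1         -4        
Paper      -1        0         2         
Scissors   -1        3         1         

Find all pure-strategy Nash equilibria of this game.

Check mutual best responses: a cell is a NE iff neither player can gain by unilaterally deviating.
Row's best responses — vs Rock: Rock (payoff 3); vs Paper: Scissors (payoff 1); vs Scissors: Paper (payoff 4).
Column's best responses — vs Rock: Rock (payoff 2); vs Paper: Scissors (payoff 2); vs Scissors: Paper (payoff 3).
Mutual best responses occur at (Rock, Rock), (Paper, Scissors), and (Scissors, Paper); at each, neither player gains by switching.

(Rock, Rock), (Paper, Scissors), and (Scissors, Paper)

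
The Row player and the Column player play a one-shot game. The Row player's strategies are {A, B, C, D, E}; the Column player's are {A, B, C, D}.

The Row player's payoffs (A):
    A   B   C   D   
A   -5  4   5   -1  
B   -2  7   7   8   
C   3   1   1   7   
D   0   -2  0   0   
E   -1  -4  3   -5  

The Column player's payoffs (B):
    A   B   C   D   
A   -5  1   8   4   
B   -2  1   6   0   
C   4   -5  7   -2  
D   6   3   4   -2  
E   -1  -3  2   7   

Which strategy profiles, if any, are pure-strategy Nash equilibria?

(B, C)

Find each player's best response to every opponent strategy; NE are the intersections.
The Row player's best responses — vs A: C (payoff 3); vs B: B (payoff 7); vs C: B (payoff 7); vs D: B (payoff 8).
The Column player's best responses — vs A: C (payoff 8); vs B: C (payoff 6); vs C: C (payoff 7); vs D: A (payoff 6); vs E: D (payoff 7).
The only mutual best response is (B, C); neither player gains by switching there.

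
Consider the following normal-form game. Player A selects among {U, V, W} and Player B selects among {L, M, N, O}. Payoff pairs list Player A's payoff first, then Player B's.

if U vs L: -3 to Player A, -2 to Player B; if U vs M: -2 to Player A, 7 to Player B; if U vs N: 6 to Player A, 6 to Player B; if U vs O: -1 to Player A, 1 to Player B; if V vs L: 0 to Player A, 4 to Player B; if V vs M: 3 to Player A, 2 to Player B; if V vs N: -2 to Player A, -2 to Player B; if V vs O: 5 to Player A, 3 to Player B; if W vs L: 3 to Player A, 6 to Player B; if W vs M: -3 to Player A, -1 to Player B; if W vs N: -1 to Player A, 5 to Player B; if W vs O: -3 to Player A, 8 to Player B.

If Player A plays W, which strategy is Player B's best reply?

O

With Player A fixed at W, Player B's payoffs are: L → 6, M → -1, N → 5, O → 8.
The maximum is 8, achieved by O.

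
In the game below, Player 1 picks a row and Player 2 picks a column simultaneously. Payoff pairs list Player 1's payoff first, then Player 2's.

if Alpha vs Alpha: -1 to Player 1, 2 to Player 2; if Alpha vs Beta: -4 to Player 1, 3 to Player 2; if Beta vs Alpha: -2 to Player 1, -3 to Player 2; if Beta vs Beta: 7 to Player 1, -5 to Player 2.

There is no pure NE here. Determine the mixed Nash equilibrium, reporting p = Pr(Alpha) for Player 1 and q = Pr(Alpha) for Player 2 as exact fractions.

p = 2/3, q = 11/12

In a mixed NE each player is indifferent between their pure strategies, so the opponent's mix sets the indifference.
Player 2 indifferent between Alpha and Beta: p·2 + (1−p)·(-3) = p·3 + (1−p)·(-5) ⟹ (-3) + 5p = (-5) + 8p ⟹ p = 2/3.
Player 1 indifferent between Alpha and Beta: q·(-1) + (1−q)·(-4) = q·(-2) + (1−q)·7 ⟹ (-4) + 3q = 7 + (-9)q ⟹ q = 11/12.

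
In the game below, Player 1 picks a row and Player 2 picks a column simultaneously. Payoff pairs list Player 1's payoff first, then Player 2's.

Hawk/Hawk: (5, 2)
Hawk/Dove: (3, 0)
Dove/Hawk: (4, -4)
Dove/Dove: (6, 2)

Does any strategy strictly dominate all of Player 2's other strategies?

A strategy is strictly dominant if it gives Player 2 a strictly higher payoff than every other strategy, against every choice by the opponent.
Hawk is not dominant: against Dove, Dove gives 2 > -4.
Dove is not dominant: against Hawk, Hawk gives 2 > 0.
No single strategy is best against every opponent action.

No strictly dominant strategy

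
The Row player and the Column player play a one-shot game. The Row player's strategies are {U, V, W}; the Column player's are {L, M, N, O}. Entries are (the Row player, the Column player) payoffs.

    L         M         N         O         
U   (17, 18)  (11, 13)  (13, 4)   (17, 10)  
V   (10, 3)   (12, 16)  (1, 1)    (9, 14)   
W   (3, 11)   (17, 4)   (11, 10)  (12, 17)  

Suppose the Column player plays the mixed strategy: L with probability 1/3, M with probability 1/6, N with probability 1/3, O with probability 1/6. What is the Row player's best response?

Compute the Row player's expected payoff from each pure strategy against the given mix.
U: (1/3)·17 + (1/6)·11 + (1/3)·13 + (1/6)·17 = 44/3
V: (1/3)·10 + (1/6)·12 + (1/3)·1 + (1/6)·9 = 43/6
W: (1/3)·3 + (1/6)·17 + (1/3)·11 + (1/6)·12 = 19/2
Highest expected payoff is 44/3, from U.

U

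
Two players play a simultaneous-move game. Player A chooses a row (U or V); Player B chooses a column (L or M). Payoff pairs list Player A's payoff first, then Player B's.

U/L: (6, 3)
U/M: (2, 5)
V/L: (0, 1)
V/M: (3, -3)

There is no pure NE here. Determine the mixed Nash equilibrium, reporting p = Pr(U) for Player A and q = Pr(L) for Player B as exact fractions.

In a mixed NE each player is indifferent between their pure strategies, so the opponent's mix sets the indifference.
Player B indifferent between L and M: p·3 + (1−p)·1 = p·5 + (1−p)·(-3) ⟹ 1 + 2p = (-3) + 8p ⟹ p = 2/3.
Player A indifferent between U and V: q·6 + (1−q)·2 = q·0 + (1−q)·3 ⟹ 2 + 4q = 3 + (-3)q ⟹ q = 1/7.

p = 2/3, q = 1/7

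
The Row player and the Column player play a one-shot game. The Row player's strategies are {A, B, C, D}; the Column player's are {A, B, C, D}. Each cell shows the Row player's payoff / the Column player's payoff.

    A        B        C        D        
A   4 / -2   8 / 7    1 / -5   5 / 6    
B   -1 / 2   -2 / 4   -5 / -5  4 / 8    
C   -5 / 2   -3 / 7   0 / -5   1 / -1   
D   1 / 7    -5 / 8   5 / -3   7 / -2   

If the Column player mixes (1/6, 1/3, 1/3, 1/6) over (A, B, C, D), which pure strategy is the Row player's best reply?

A

The Row player's best reply maximizes expected payoff against the mix.
A: (1/6)·4 + (1/3)·8 + (1/3)·1 + (1/6)·5 = 9/2
B: (1/6)·(-1) + (1/3)·(-2) + (1/3)·(-5) + (1/6)·4 = -11/6
C: (1/6)·(-5) + (1/3)·(-3) + (1/3)·0 + (1/6)·1 = -5/3
D: (1/6)·1 + (1/3)·(-5) + (1/3)·5 + (1/6)·7 = 4/3
Highest expected payoff is 9/2, from A.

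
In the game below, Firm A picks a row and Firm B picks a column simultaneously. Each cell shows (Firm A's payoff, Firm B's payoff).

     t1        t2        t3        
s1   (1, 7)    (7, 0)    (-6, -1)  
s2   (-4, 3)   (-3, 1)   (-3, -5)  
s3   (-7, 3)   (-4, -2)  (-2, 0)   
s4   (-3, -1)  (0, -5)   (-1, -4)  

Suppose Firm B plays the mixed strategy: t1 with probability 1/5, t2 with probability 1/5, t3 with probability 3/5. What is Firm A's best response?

s4

Compute Firm A's expected payoff from each pure strategy against the given mix.
s1: (1/5)·1 + (1/5)·7 + (3/5)·(-6) = -2
s2: (1/5)·(-4) + (1/5)·(-3) + (3/5)·(-3) = -16/5
s3: (1/5)·(-7) + (1/5)·(-4) + (3/5)·(-2) = -17/5
s4: (1/5)·(-3) + (1/5)·0 + (3/5)·(-1) = -6/5
Highest expected payoff is -6/5, from s4.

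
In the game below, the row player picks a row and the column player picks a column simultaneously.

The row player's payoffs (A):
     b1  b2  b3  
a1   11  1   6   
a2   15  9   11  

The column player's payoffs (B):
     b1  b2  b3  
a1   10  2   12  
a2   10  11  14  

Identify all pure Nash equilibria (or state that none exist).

Check mutual best responses: a cell is a NE iff neither player can gain by unilaterally deviating.
The row player's best responses — vs b1: a2 (payoff 15); vs b2: a2 (payoff 9); vs b3: a2 (payoff 11).
The column player's best responses — vs a1: b3 (payoff 12); vs a2: b3 (payoff 14).
The only mutual best response is (a2, b3); neither player gains by switching there.

(a2, b3)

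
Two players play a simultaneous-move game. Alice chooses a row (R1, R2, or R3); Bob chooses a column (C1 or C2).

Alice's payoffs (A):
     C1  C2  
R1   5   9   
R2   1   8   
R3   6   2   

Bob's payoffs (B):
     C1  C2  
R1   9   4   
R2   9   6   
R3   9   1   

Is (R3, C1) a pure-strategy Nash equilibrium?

Holding Bob at C1: Alice gets 6 from R3, versus 5 from R1, 1 from R2. No profitable deviation for Alice.
Holding Alice at R3: Bob gets 9 from C1, versus 1 from C2. No profitable deviation for Bob either.

Yes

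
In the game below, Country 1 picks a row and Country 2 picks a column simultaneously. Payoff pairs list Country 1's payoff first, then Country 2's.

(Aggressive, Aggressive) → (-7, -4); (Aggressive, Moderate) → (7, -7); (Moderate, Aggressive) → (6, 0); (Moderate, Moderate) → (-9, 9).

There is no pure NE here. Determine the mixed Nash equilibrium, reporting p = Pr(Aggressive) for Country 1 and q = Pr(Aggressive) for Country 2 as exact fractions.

p = 3/4, q = 16/29

Each player's mixing probability is pinned down by making the *other* player indifferent.
Country 2 indifferent between Aggressive and Moderate: p·(-4) + (1−p)·0 = p·(-7) + (1−p)·9 ⟹ 0 + (-4)p = 9 + (-16)p ⟹ p = 3/4.
Country 1 indifferent between Aggressive and Moderate: q·(-7) + (1−q)·7 = q·6 + (1−q)·(-9) ⟹ 7 + (-14)q = (-9) + 15q ⟹ q = 16/29.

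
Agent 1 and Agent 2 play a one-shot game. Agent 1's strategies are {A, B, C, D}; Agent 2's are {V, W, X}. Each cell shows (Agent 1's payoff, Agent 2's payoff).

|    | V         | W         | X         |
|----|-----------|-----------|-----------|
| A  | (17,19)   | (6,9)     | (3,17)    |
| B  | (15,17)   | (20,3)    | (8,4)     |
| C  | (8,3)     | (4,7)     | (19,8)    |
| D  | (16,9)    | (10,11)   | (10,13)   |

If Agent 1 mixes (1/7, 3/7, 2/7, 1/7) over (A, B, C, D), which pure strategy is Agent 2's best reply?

Agent 2's best reply maximizes expected payoff against the mix.
V: (1/7)·19 + (3/7)·17 + (2/7)·3 + (1/7)·9 = 85/7
W: (1/7)·9 + (3/7)·3 + (2/7)·7 + (1/7)·11 = 43/7
X: (1/7)·17 + (3/7)·4 + (2/7)·8 + (1/7)·13 = 58/7
Highest expected payoff is 85/7, from V.

V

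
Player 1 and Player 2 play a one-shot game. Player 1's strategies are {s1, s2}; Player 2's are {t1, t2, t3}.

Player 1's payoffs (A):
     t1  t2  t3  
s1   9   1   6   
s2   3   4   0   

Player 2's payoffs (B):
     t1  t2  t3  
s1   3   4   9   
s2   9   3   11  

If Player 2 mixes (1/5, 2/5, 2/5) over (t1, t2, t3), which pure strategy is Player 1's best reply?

Player 1's best reply maximizes expected payoff against the mix.
s1: (1/5)·9 + (2/5)·1 + (2/5)·6 = 23/5
s2: (1/5)·3 + (2/5)·4 + (2/5)·0 = 11/5
Highest expected payoff is 23/5, from s1.

s1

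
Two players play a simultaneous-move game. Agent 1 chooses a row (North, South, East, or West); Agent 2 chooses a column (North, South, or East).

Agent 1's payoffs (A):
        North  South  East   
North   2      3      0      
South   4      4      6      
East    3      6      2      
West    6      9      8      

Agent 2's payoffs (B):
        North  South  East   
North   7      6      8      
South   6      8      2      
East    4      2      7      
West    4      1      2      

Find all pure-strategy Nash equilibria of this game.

Find each player's best response to every opponent strategy; NE are the intersections.
Agent 1's best responses — vs North: West (payoff 6); vs South: West (payoff 9); vs East: West (payoff 8).
Agent 2's best responses — vs North: East (payoff 8); vs South: South (payoff 8); vs East: East (payoff 7); vs West: North (payoff 4).
The only mutual best response is (West, North); neither player gains by switching there.

(West, North)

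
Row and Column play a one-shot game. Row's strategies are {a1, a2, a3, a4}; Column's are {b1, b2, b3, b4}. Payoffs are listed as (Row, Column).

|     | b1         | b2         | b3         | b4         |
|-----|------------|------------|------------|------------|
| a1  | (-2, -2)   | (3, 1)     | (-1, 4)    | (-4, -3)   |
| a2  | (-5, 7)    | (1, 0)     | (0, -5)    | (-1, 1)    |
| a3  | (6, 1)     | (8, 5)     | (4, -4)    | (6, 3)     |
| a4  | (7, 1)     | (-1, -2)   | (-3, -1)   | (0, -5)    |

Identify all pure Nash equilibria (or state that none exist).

Find each player's best response to every opponent strategy; NE are the intersections.
Row's best responses — vs b1: a4 (payoff 7); vs b2: a3 (payoff 8); vs b3: a3 (payoff 4); vs b4: a3 (payoff 6).
Column's best responses — vs a1: b3 (payoff 4); vs a2: b1 (payoff 7); vs a3: b2 (payoff 5); vs a4: b1 (payoff 1).
Mutual best responses occur at (a3, b2) and (a4, b1); at each, neither player gains by switching.

(a3, b2) and (a4, b1)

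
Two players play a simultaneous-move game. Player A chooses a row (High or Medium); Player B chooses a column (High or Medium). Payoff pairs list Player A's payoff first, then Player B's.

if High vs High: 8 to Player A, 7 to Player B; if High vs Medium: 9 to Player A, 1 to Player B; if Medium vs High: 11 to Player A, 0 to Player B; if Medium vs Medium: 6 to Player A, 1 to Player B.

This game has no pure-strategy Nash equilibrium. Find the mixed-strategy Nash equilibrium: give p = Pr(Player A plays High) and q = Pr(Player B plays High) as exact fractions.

Each player's mixing probability is pinned down by making the *other* player indifferent.
Player B indifferent between High and Medium: p·7 + (1−p)·0 = p·1 + (1−p)·1 ⟹ 0 + 7p = 1 + 0p ⟹ p = 1/7.
Player A indifferent between High and Medium: q·8 + (1−q)·9 = q·11 + (1−q)·6 ⟹ 9 + (-1)q = 6 + 5q ⟹ q = 1/2.

p = 1/7, q = 1/2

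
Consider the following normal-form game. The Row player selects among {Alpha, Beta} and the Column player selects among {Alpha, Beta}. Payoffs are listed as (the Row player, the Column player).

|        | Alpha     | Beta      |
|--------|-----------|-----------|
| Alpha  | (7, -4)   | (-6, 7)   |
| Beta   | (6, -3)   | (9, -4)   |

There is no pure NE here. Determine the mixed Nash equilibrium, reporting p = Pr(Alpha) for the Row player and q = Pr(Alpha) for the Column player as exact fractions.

In a mixed NE each player is indifferent between their pure strategies, so the opponent's mix sets the indifference.
The Column player indifferent between Alpha and Beta: p·(-4) + (1−p)·(-3) = p·7 + (1−p)·(-4) ⟹ (-3) + (-1)p = (-4) + 11p ⟹ p = 1/12.
The Row player indifferent between Alpha and Beta: q·7 + (1−q)·(-6) = q·6 + (1−q)·9 ⟹ (-6) + 13q = 9 + (-3)q ⟹ q = 15/16.

p = 1/12, q = 15/16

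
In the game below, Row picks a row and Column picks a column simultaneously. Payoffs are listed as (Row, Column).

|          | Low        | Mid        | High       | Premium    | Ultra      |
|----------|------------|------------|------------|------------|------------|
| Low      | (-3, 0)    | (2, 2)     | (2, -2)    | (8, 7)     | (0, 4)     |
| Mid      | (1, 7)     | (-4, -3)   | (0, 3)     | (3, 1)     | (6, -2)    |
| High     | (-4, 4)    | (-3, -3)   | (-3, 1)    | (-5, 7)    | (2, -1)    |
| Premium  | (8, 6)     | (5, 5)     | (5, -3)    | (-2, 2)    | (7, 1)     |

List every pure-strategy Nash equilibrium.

Find each player's best response to every opponent strategy; NE are the intersections.
Row's best responses — vs Low: Premium (payoff 8); vs Mid: Premium (payoff 5); vs High: Premium (payoff 5); vs Premium: Low (payoff 8); vs Ultra: Premium (payoff 7).
Column's best responses — vs Low: Premium (payoff 7); vs Mid: Low (payoff 7); vs High: Premium (payoff 7); vs Premium: Low (payoff 6).
Mutual best responses occur at (Low, Premium) and (Premium, Low); at each, neither player gains by switching.

(Low, Premium) and (Premium, Low)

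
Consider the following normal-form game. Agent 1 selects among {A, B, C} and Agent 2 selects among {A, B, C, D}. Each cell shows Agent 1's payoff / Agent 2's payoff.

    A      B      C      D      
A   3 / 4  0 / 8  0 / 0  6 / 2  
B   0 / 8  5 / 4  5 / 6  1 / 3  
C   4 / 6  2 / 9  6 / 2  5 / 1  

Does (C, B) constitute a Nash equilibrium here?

No

Holding Agent 2 at B: Agent 1 gets 2 from C but could get 5 by switching to B. Agent 1 has a profitable deviation.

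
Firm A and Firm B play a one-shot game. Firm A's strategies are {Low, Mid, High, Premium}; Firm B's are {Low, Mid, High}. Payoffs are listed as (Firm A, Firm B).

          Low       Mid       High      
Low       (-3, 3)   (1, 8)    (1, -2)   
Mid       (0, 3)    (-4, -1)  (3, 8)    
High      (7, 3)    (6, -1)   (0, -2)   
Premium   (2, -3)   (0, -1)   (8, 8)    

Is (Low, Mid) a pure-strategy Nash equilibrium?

Holding Firm B at Mid: Firm A gets 1 from Low but could get 6 by switching to High. Firm A has a profitable deviation.

No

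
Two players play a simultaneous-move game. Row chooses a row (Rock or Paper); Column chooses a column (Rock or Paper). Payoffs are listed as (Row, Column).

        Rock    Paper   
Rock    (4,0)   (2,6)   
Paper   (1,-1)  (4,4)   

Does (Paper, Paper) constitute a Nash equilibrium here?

Holding Column at Paper: Row gets 4 from Paper, versus 2 from Rock. No profitable deviation for Row.
Holding Row at Paper: Column gets 4 from Paper, versus -1 from Rock. No profitable deviation for Column either.

Yes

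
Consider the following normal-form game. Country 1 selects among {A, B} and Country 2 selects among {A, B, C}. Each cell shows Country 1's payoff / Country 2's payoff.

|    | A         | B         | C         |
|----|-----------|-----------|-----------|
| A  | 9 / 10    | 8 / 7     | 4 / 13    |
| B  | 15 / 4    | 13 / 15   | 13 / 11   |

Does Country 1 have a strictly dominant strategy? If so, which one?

A strategy is strictly dominant if it gives Country 1 a strictly higher payoff than every other strategy, against every choice by the opponent.
B strictly dominates: vs A: 15 > 9; vs B: 13 > 8; vs C: 13 > 4.

B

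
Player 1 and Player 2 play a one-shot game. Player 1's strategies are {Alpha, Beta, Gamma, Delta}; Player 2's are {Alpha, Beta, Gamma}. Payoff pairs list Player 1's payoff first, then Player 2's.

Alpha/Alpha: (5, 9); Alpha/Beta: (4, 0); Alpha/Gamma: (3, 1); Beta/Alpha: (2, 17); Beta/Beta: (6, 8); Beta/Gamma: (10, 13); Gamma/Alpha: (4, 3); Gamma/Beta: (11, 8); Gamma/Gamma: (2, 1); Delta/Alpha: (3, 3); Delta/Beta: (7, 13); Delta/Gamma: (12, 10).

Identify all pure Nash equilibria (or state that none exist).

A profile is a Nash equilibrium when each player is best-responding to the other.
Player 1's best responses — vs Alpha: Alpha (payoff 5); vs Beta: Gamma (payoff 11); vs Gamma: Delta (payoff 12).
Player 2's best responses — vs Alpha: Alpha (payoff 9); vs Beta: Alpha (payoff 17); vs Gamma: Beta (payoff 8); vs Delta: Beta (payoff 13).
Mutual best responses occur at (Alpha, Alpha) and (Gamma, Beta); at each, neither player gains by switching.

(Alpha, Alpha) and (Gamma, Beta)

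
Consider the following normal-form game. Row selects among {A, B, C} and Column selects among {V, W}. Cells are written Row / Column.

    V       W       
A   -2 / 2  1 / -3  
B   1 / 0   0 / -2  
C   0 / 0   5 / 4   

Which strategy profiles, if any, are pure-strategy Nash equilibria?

A profile is a Nash equilibrium when each player is best-responding to the other.
Row's best responses — vs V: B (payoff 1); vs W: C (payoff 5).
Column's best responses — vs A: V (payoff 2); vs B: V (payoff 0); vs C: W (payoff 4).
Mutual best responses occur at (B, V) and (C, W); at each, neither player gains by switching.

(B, V) and (C, W)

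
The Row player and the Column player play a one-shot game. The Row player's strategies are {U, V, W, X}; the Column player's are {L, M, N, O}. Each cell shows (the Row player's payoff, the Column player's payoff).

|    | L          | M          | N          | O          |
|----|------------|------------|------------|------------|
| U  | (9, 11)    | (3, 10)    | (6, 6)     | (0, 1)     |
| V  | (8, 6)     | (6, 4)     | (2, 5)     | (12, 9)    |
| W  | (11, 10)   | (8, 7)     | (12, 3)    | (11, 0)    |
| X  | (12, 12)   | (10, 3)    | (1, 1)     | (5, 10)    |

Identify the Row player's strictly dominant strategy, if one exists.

Check whether one of the Row player's strategies beats all alternatives regardless of what the opponent does.
U is not dominant: against L, W gives 11 > 9.
V is not dominant: against L, U gives 9 > 8.
W is not dominant: against L, X gives 12 > 11.
X is not dominant: against N, U gives 6 > 1.
No single strategy is best against every opponent action.

None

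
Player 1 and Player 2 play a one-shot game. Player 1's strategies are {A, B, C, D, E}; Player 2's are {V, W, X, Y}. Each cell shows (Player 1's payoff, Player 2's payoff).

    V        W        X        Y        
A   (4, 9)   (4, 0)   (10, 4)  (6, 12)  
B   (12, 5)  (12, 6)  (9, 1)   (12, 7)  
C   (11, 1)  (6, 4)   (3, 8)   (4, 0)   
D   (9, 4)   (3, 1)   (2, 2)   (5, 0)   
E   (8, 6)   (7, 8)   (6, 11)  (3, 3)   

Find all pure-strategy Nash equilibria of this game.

(B, Y)

Find each player's best response to every opponent strategy; NE are the intersections.
Player 1's best responses — vs V: B (payoff 12); vs W: B (payoff 12); vs X: A (payoff 10); vs Y: B (payoff 12).
Player 2's best responses — vs A: Y (payoff 12); vs B: Y (payoff 7); vs C: X (payoff 8); vs D: V (payoff 4); vs E: X (payoff 11).
The only mutual best response is (B, Y); neither player gains by switching there.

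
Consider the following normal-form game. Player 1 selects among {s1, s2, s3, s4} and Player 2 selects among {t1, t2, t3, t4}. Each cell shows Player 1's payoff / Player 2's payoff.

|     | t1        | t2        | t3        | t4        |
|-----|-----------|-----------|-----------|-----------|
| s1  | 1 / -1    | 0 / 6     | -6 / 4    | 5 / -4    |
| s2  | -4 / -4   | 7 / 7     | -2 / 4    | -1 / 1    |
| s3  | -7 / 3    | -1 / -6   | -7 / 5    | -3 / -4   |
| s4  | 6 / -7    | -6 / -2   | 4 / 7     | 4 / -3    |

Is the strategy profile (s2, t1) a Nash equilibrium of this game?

Holding Player 2 at t1: Player 1 gets -4 from s2 but could get 6 by switching to s4. Player 1 has a profitable deviation.

No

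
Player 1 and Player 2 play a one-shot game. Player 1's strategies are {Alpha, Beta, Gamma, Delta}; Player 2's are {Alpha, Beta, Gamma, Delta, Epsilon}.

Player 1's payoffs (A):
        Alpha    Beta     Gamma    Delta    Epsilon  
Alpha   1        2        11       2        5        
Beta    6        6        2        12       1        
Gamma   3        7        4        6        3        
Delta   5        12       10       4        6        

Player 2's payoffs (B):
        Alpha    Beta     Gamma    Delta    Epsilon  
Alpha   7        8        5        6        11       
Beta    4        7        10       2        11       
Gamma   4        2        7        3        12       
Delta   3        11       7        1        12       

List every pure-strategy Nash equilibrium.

Check mutual best responses: a cell is a NE iff neither player can gain by unilaterally deviating.
Player 1's best responses — vs Alpha: Beta (payoff 6); vs Beta: Delta (payoff 12); vs Gamma: Alpha (payoff 11); vs Delta: Beta (payoff 12); vs Epsilon: Delta (payoff 6).
Player 2's best responses — vs Alpha: Epsilon (payoff 11); vs Beta: Epsilon (payoff 11); vs Gamma: Epsilon (payoff 12); vs Delta: Epsilon (payoff 12).
The only mutual best response is (Delta, Epsilon); neither player gains by switching there.

(Delta, Epsilon)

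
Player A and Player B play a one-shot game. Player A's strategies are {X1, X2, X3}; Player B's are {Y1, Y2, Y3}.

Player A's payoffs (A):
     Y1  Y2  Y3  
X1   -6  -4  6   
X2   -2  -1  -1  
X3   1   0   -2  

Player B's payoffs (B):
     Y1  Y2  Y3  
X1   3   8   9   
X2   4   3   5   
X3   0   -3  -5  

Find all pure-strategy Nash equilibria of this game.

(X1, Y3) and (X3, Y1)

Find each player's best response to every opponent strategy; NE are the intersections.
Player A's best responses — vs Y1: X3 (payoff 1); vs Y2: X3 (payoff 0); vs Y3: X1 (payoff 6).
Player B's best responses — vs X1: Y3 (payoff 9); vs X2: Y3 (payoff 5); vs X3: Y1 (payoff 0).
Mutual best responses occur at (X1, Y3) and (X3, Y1); at each, neither player gains by switching.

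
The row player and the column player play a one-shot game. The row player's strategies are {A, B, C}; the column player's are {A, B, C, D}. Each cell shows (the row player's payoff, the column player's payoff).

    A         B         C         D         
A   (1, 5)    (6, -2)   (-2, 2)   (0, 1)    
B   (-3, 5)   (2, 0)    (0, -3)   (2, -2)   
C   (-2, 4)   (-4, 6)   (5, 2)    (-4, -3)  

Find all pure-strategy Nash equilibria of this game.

(A, A)

A profile is a Nash equilibrium when each player is best-responding to the other.
The row player's best responses — vs A: A (payoff 1); vs B: A (payoff 6); vs C: C (payoff 5); vs D: B (payoff 2).
The column player's best responses — vs A: A (payoff 5); vs B: A (payoff 5); vs C: B (payoff 6).
The only mutual best response is (A, A); neither player gains by switching there.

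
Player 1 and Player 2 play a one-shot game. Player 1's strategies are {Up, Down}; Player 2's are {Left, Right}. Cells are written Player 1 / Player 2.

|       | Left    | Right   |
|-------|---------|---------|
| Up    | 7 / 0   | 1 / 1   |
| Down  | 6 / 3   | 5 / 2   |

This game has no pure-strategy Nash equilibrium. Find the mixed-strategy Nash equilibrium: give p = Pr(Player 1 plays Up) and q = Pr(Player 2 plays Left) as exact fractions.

p = 1/2, q = 4/5

Each player's mixing probability is pinned down by making the *other* player indifferent.
Player 2 indifferent between Left and Right: p·0 + (1−p)·3 = p·1 + (1−p)·2 ⟹ 3 + (-3)p = 2 + (-1)p ⟹ p = 1/2.
Player 1 indifferent between Up and Down: q·7 + (1−q)·1 = q·6 + (1−q)·5 ⟹ 1 + 6q = 5 + 1q ⟹ q = 4/5.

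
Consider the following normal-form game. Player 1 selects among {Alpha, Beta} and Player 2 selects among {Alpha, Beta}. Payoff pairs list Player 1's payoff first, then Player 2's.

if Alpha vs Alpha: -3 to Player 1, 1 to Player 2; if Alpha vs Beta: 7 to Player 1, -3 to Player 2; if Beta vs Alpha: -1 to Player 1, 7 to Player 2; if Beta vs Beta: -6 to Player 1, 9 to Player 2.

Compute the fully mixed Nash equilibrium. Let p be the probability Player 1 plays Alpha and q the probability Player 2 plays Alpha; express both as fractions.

p = 1/3, q = 13/15

In a mixed NE each player is indifferent between their pure strategies, so the opponent's mix sets the indifference.
Player 2 indifferent between Alpha and Beta: p·1 + (1−p)·7 = p·(-3) + (1−p)·9 ⟹ 7 + (-6)p = 9 + (-12)p ⟹ p = 1/3.
Player 1 indifferent between Alpha and Beta: q·(-3) + (1−q)·7 = q·(-1) + (1−q)·(-6) ⟹ 7 + (-10)q = (-6) + 5q ⟹ q = 13/15.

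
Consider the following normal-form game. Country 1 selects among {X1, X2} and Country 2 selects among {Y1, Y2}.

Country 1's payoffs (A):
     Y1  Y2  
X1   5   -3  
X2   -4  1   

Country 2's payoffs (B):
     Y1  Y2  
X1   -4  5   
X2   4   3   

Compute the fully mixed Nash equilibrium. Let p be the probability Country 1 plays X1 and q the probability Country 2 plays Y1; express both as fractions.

In a mixed NE each player is indifferent between their pure strategies, so the opponent's mix sets the indifference.
Country 2 indifferent between Y1 and Y2: p·(-4) + (1−p)·4 = p·5 + (1−p)·3 ⟹ 4 + (-8)p = 3 + 2p ⟹ p = 1/10.
Country 1 indifferent between X1 and X2: q·5 + (1−q)·(-3) = q·(-4) + (1−q)·1 ⟹ (-3) + 8q = 1 + (-5)q ⟹ q = 4/13.

p = 1/10, q = 4/13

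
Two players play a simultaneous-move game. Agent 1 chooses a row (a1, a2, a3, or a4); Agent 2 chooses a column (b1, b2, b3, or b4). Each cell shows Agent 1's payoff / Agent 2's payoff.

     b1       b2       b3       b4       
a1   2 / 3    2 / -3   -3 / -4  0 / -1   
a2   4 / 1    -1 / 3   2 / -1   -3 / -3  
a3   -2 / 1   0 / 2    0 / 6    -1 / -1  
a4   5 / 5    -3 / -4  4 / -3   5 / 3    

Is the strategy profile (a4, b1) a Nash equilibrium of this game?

Holding Agent 2 at b1: Agent 1 gets 5 from a4, versus 2 from a1, 4 from a2, -2 from a3. No profitable deviation for Agent 1.
Holding Agent 1 at a4: Agent 2 gets 5 from b1, versus -4 from b2, -3 from b3, 3 from b4. No profitable deviation for Agent 2 either.

Yes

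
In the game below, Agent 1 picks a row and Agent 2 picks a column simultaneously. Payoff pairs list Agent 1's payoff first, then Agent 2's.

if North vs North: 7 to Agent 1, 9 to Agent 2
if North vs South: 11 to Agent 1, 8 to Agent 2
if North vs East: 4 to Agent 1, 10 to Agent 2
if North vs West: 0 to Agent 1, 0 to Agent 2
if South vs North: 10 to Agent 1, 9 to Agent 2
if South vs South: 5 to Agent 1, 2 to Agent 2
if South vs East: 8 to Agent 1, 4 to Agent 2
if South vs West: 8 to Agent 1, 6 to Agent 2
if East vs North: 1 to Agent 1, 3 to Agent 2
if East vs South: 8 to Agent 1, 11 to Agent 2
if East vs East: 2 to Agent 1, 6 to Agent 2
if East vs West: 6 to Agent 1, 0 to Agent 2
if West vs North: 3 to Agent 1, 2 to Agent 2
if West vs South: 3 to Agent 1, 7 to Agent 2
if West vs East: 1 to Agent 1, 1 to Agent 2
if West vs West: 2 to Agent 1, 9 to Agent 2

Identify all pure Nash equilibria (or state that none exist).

Check mutual best responses: a cell is a NE iff neither player can gain by unilaterally deviating.
Agent 1's best responses — vs North: South (payoff 10); vs South: North (payoff 11); vs East: South (payoff 8); vs West: South (payoff 8).
Agent 2's best responses — vs North: East (payoff 10); vs South: North (payoff 9); vs East: South (payoff 11); vs West: West (payoff 9).
The only mutual best response is (South, North); neither player gains by switching there.

(South, North)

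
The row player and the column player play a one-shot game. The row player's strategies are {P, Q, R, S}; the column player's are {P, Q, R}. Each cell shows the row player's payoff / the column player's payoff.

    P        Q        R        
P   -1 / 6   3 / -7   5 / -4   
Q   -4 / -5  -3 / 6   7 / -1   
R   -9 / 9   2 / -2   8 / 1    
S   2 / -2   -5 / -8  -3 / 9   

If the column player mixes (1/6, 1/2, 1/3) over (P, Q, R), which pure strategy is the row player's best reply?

P

Compute the row player's expected payoff from each pure strategy against the given mix.
P: (1/6)·(-1) + (1/2)·3 + (1/3)·5 = 3
Q: (1/6)·(-4) + (1/2)·(-3) + (1/3)·7 = 1/6
R: (1/6)·(-9) + (1/2)·2 + (1/3)·8 = 13/6
S: (1/6)·2 + (1/2)·(-5) + (1/3)·(-3) = -19/6
Highest expected payoff is 3, from P.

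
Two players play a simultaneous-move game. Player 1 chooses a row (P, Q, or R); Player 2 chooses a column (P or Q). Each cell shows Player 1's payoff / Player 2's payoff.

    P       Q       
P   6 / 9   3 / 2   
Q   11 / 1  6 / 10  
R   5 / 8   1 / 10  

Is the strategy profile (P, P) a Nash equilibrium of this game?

Holding Player 2 at P: Player 1 gets 6 from P but could get 11 by switching to Q. Player 1 has a profitable deviation.

No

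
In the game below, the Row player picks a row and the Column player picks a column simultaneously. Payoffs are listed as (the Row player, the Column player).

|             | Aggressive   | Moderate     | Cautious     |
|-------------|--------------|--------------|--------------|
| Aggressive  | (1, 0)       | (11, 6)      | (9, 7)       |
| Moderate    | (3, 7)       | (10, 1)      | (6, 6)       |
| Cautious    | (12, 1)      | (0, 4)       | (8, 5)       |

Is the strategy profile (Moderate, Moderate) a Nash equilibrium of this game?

Holding the Column player at Moderate: the Row player gets 10 from Moderate but could get 11 by switching to Aggressive. The Row player has a profitable deviation.

No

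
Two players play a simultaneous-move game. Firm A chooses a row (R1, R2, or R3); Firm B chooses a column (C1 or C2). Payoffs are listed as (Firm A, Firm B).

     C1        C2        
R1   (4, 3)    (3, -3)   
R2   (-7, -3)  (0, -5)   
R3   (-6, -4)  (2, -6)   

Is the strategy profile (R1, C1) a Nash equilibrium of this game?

Holding Firm B at C1: Firm A gets 4 from R1, versus -7 from R2, -6 from R3. No profitable deviation for Firm A.
Holding Firm A at R1: Firm B gets 3 from C1, versus -3 from C2. No profitable deviation for Firm B either.

Yes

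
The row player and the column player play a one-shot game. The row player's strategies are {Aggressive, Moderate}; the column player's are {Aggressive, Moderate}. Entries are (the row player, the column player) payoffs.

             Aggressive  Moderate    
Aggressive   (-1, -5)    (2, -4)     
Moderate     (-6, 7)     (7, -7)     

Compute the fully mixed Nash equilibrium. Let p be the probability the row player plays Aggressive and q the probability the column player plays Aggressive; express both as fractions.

Each player's mixing probability is pinned down by making the *other* player indifferent.
The column player indifferent between Aggressive and Moderate: p·(-5) + (1−p)·7 = p·(-4) + (1−p)·(-7) ⟹ 7 + (-12)p = (-7) + 3p ⟹ p = 14/15.
The row player indifferent between Aggressive and Moderate: q·(-1) + (1−q)·2 = q·(-6) + (1−q)·7 ⟹ 2 + (-3)q = 7 + (-13)q ⟹ q = 1/2.

p = 14/15, q = 1/2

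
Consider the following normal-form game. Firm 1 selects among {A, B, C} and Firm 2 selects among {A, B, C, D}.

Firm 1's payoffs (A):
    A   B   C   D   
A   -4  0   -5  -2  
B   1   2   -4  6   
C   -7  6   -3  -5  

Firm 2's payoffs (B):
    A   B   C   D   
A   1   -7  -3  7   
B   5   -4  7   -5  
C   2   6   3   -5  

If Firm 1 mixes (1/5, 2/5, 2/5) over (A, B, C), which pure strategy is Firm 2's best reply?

Compute Firm 2's expected payoff from each pure strategy against the given mix.
A: (1/5)·1 + (2/5)·5 + (2/5)·2 = 3
B: (1/5)·(-7) + (2/5)·(-4) + (2/5)·6 = -3/5
C: (1/5)·(-3) + (2/5)·7 + (2/5)·3 = 17/5
D: (1/5)·7 + (2/5)·(-5) + (2/5)·(-5) = -13/5
Highest expected payoff is 17/5, from C.

C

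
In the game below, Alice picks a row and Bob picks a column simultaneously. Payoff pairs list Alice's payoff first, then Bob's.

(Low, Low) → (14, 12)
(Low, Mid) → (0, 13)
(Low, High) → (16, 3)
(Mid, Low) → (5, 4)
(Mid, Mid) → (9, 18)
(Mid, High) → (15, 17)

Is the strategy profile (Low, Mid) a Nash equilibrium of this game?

Holding Bob at Mid: Alice gets 0 from Low but could get 9 by switching to Mid. Alice has a profitable deviation.

No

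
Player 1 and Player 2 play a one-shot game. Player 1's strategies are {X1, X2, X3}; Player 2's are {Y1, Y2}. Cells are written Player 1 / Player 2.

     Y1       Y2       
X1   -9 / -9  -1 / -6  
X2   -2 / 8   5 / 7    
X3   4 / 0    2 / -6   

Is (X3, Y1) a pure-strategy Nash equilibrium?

Holding Player 2 at Y1: Player 1 gets 4 from X3, versus -9 from X1, -2 from X2. No profitable deviation for Player 1.
Holding Player 1 at X3: Player 2 gets 0 from Y1, versus -6 from Y2. No profitable deviation for Player 2 either.

Yes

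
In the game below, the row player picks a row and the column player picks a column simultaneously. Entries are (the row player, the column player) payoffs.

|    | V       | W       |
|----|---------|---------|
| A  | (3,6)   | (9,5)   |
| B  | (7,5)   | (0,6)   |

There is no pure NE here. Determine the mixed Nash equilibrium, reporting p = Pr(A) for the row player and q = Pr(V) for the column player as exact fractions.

p = 1/2, q = 9/13

Each player's mixing probability is pinned down by making the *other* player indifferent.
The column player indifferent between V and W: p·6 + (1−p)·5 = p·5 + (1−p)·6 ⟹ 5 + 1p = 6 + (-1)p ⟹ p = 1/2.
The row player indifferent between A and B: q·3 + (1−q)·9 = q·7 + (1−q)·0 ⟹ 9 + (-6)q = 0 + 7q ⟹ q = 9/13.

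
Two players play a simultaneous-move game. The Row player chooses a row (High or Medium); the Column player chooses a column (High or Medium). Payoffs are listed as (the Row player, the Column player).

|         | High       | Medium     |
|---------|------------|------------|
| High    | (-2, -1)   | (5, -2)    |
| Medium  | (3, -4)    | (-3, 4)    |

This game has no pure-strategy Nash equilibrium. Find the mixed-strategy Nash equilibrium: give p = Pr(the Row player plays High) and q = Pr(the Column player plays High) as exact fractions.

Each player's mixing probability is pinned down by making the *other* player indifferent.
The Column player indifferent between High and Medium: p·(-1) + (1−p)·(-4) = p·(-2) + (1−p)·4 ⟹ (-4) + 3p = 4 + (-6)p ⟹ p = 8/9.
The Row player indifferent between High and Medium: q·(-2) + (1−q)·5 = q·3 + (1−q)·(-3) ⟹ 5 + (-7)q = (-3) + 6q ⟹ q = 8/13.

p = 8/9, q = 8/13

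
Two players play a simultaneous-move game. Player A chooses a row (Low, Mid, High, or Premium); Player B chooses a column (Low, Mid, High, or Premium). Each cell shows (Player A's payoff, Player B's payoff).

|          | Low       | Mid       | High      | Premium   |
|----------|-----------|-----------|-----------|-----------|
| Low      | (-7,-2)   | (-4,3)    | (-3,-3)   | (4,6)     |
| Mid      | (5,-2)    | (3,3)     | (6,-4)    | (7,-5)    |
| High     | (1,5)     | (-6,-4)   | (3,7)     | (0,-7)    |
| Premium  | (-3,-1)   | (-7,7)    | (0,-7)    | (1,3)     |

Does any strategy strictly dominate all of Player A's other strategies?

A strategy is strictly dominant if it gives Player A a strictly higher payoff than every other strategy, against every choice by the opponent.
Mid strictly dominates: vs Low: 5 > each of {-7, 1, -3}; vs Mid: 3 > each of {-4, -6, -7}; vs High: 6 > each of {-3, 3, 0}; vs Premium: 7 > each of {4, 0, 1}.

Mid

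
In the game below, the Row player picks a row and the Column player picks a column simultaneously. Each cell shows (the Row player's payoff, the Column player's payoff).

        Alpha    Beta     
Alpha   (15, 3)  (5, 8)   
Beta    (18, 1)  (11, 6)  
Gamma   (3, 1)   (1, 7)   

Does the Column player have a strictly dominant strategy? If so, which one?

Check whether one of the Column player's strategies beats all alternatives regardless of what the opponent does.
Beta strictly dominates: vs Alpha: 8 > 3; vs Beta: 6 > 1; vs Gamma: 7 > 1.

Beta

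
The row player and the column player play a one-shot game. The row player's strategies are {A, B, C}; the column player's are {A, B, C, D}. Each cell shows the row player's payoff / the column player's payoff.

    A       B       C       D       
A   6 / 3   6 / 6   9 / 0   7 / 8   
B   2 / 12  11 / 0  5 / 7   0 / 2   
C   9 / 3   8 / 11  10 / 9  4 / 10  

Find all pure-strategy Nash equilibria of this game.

(A, D)

Find each player's best response to every opponent strategy; NE are the intersections.
The row player's best responses — vs A: C (payoff 9); vs B: B (payoff 11); vs C: C (payoff 10); vs D: A (payoff 7).
The column player's best responses — vs A: D (payoff 8); vs B: A (payoff 12); vs C: B (payoff 11).
The only mutual best response is (A, D); neither player gains by switching there.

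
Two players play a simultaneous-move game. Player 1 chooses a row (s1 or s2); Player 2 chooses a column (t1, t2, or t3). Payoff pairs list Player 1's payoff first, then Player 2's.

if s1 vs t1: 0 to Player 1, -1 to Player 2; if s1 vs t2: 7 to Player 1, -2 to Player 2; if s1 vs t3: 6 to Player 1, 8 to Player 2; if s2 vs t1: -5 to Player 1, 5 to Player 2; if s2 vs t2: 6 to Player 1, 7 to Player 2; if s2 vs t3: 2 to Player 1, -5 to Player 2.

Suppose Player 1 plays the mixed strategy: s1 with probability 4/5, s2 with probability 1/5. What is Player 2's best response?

Compute Player 2's expected payoff from each pure strategy against the given mix.
t1: (4/5)·(-1) + (1/5)·5 = 1/5
t2: (4/5)·(-2) + (1/5)·7 = -1/5
t3: (4/5)·8 + (1/5)·(-5) = 27/5
Highest expected payoff is 27/5, from t3.

t3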